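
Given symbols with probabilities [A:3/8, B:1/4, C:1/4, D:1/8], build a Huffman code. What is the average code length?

Huffman tree construction:
Combine smallest probabilities repeatedly
Resulting codes:
  A: 11 (length 2)
  B: 01 (length 2)
  C: 10 (length 2)
  D: 00 (length 2)
Average length = Σ p(s) × length(s) = 2.0000 bits


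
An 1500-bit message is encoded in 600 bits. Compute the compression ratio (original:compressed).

Compression ratio = Original / Compressed
= 1500 / 600 = 2.50:1


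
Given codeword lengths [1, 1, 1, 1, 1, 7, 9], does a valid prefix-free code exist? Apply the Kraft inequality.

Kraft inequality: Σ 2^(-l_i) ≤ 1 for prefix-free code
Calculating: 2^(-1) + 2^(-1) + 2^(-1) + 2^(-1) + 2^(-1) + 2^(-7) + 2^(-9)
= 0.5 + 0.5 + 0.5 + 0.5 + 0.5 + 0.0078125 + 0.001953125
= 2.5098
Since 2.5098 > 1, prefix-free code does not exist


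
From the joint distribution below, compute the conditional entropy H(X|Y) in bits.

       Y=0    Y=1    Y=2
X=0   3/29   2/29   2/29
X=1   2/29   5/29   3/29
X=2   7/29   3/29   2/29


H(X|Y) = Σ_y p(y) H(X|Y=y)
  p(Y=0) = 12/29, H(X|Y=0) = 1.3844
  p(Y=1) = 10/29, H(X|Y=1) = 1.4855
  p(Y=2) = 7/29, H(X|Y=2) = 1.5567
H(X|Y) = 0.4138×1.3844 + 0.3448×1.4855 + 0.2414×1.5567 = 1.4608 bits


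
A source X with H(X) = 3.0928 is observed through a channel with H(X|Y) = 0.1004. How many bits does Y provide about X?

I(X;Y) = H(X) - H(X|Y)
I(X;Y) = 3.0928 - 0.1004 = 2.9924 bits


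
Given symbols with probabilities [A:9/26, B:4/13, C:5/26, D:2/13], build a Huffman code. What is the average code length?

Huffman tree construction:
Combine smallest probabilities repeatedly
Resulting codes:
  A: 11 (length 2)
  B: 10 (length 2)
  C: 01 (length 2)
  D: 00 (length 2)
Average length = Σ p(s) × length(s) = 2.0000 bits


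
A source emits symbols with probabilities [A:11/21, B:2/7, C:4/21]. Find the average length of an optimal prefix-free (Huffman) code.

Huffman tree construction:
Combine smallest probabilities repeatedly
Resulting codes:
  A: 1 (length 1)
  B: 01 (length 2)
  C: 00 (length 2)
Average length = Σ p(s) × length(s) = 1.4762 bits


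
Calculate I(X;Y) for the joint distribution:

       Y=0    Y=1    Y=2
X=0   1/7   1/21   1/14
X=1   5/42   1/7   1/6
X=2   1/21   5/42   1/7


H(X) = 1.5538, H(Y) = 1.5778, H(X,Y) = 3.0553
I(X;Y) = H(X) + H(Y) - H(X,Y) = 0.0763 bits


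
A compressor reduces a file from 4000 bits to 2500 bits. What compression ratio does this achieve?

Compression ratio = Original / Compressed
= 4000 / 2500 = 1.60:1


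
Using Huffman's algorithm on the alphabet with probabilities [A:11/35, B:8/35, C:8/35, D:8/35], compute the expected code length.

Huffman tree construction:
Combine smallest probabilities repeatedly
Resulting codes:
  A: 11 (length 2)
  B: 00 (length 2)
  C: 01 (length 2)
  D: 10 (length 2)
Average length = Σ p(s) × length(s) = 2.0000 bits


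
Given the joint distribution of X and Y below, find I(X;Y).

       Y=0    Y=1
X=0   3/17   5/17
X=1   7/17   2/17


H(X) = 0.9975, H(Y) = 0.9774, H(X,Y) = 1.8512
I(X;Y) = H(X) + H(Y) - H(X,Y) = 0.1237 bits


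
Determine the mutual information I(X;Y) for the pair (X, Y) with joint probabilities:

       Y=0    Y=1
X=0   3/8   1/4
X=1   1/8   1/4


H(X) = 0.9544, H(Y) = 1.0000, H(X,Y) = 1.9056
I(X;Y) = H(X) + H(Y) - H(X,Y) = 0.0488 bits


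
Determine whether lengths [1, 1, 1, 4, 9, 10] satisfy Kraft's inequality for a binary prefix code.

Kraft inequality: Σ 2^(-l_i) ≤ 1 for prefix-free code
Calculating: 2^(-1) + 2^(-1) + 2^(-1) + 2^(-4) + 2^(-9) + 2^(-10)
= 0.5 + 0.5 + 0.5 + 0.0625 + 0.001953125 + 0.0009765625
= 1.5654
Since 1.5654 > 1, prefix-free code does not exist


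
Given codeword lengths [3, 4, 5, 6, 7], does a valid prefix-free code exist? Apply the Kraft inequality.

Kraft inequality: Σ 2^(-l_i) ≤ 1 for prefix-free code
Calculating: 2^(-3) + 2^(-4) + 2^(-5) + 2^(-6) + 2^(-7)
= 0.125 + 0.0625 + 0.03125 + 0.015625 + 0.0078125
= 0.2422
Since 0.2422 ≤ 1, prefix-free code exists


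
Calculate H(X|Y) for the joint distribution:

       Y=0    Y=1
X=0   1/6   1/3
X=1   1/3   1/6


H(X|Y) = Σ_y p(y) H(X|Y=y)
  p(Y=0) = 1/2, H(X|Y=0) = 0.9183
  p(Y=1) = 1/2, H(X|Y=1) = 0.9183
H(X|Y) = 0.5000×0.9183 + 0.5000×0.9183 = 0.9183 bits


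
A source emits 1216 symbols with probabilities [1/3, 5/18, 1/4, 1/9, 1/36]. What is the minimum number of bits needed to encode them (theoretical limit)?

Entropy H = 2.0375 bits/symbol
Minimum bits = H × n = 2.0375 × 1216
= 2477.57 bits


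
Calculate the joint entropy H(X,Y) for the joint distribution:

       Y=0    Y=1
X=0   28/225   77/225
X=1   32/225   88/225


H(X,Y) = -Σ p(x,y) log₂ p(x,y)
  p(0,0)=28/225: -0.1244 × log₂(0.1244) = 0.3741
  p(0,1)=77/225: -0.3422 × log₂(0.3422) = 0.5294
  p(1,0)=32/225: -0.1422 × log₂(0.1422) = 0.4002
  p(1,1)=88/225: -0.3911 × log₂(0.3911) = 0.5297
H(X,Y) = 1.8334 bits


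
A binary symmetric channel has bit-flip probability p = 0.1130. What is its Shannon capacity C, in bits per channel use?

For BSC with error probability p:
C = 1 - H(p) where H(p) is binary entropy
H(0.1130) = -0.1130 × log₂(0.1130) - 0.8870 × log₂(0.8870)
H(p) = 0.5089
C = 1 - 0.5089 = 0.4911 bits/use


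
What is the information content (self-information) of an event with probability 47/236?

Information content I(x) = -log₂(p(x))
I = -log₂(47/236) = -log₂(0.1992)
I = 2.3281 bits


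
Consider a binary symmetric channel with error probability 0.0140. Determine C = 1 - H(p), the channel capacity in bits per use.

For BSC with error probability p:
C = 1 - H(p) where H(p) is binary entropy
H(0.0140) = -0.0140 × log₂(0.0140) - 0.9860 × log₂(0.9860)
H(p) = 0.1063
C = 1 - 0.1063 = 0.8937 bits/use


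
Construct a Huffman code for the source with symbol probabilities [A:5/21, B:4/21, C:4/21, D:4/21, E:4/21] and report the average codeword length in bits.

Huffman tree construction:
Combine smallest probabilities repeatedly
Resulting codes:
  A: 10 (length 2)
  B: 110 (length 3)
  C: 111 (length 3)
  D: 00 (length 2)
  E: 01 (length 2)
Average length = Σ p(s) × length(s) = 2.3810 bits


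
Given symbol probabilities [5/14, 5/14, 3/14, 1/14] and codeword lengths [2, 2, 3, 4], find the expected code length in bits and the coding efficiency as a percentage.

Average length L = Σ p_i × l_i = 2.3571 bits
Entropy H = 1.8092 bits
Efficiency η = H/L × 100% = 76.75%


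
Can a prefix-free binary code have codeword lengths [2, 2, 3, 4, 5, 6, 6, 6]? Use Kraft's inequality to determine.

Kraft inequality: Σ 2^(-l_i) ≤ 1 for prefix-free code
Calculating: 2^(-2) + 2^(-2) + 2^(-3) + 2^(-4) + 2^(-5) + 2^(-6) + 2^(-6) + 2^(-6)
= 0.25 + 0.25 + 0.125 + 0.0625 + 0.03125 + 0.015625 + 0.015625 + 0.015625
= 0.7656
Since 0.7656 ≤ 1, prefix-free code exists


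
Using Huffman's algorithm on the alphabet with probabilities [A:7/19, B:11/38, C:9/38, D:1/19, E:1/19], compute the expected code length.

Huffman tree construction:
Combine smallest probabilities repeatedly
Resulting codes:
  A: 0 (length 1)
  B: 10 (length 2)
  C: 111 (length 3)
  D: 1100 (length 4)
  E: 1101 (length 4)
Average length = Σ p(s) × length(s) = 2.0789 bits


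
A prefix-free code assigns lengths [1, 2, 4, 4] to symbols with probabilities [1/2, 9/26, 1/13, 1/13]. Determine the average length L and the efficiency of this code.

Average length L = Σ p_i × l_i = 1.8077 bits
Entropy H = 1.5991 bits
Efficiency η = H/L × 100% = 88.46%


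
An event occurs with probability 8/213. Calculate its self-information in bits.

Information content I(x) = -log₂(p(x))
I = -log₂(8/213) = -log₂(0.0376)
I = 4.7347 bits


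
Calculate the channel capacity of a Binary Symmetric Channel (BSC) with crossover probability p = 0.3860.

For BSC with error probability p:
C = 1 - H(p) where H(p) is binary entropy
H(0.3860) = -0.3860 × log₂(0.3860) - 0.6140 × log₂(0.6140)
H(p) = 0.9622
C = 1 - 0.9622 = 0.0378 bits/use


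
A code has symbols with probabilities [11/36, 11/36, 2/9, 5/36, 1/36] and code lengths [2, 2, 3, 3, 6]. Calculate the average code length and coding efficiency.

Average length L = Σ p_i × l_i = 2.4722 bits
Entropy H = 2.0667 bits
Efficiency η = H/L × 100% = 83.60%


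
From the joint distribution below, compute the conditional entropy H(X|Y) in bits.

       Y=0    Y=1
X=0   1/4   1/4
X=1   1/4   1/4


H(X|Y) = Σ_y p(y) H(X|Y=y)
  p(Y=0) = 1/2, H(X|Y=0) = 1.0000
  p(Y=1) = 1/2, H(X|Y=1) = 1.0000
H(X|Y) = 0.5000×1.0000 + 0.5000×1.0000 = 1.0000 bits


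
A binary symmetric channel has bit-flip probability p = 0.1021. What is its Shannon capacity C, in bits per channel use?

For BSC with error probability p:
C = 1 - H(p) where H(p) is binary entropy
H(0.1021) = -0.1021 × log₂(0.1021) - 0.8979 × log₂(0.8979)
H(p) = 0.4756
C = 1 - 0.4756 = 0.5244 bits/use


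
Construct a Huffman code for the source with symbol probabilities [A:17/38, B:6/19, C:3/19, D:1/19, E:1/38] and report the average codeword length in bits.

Huffman tree construction:
Combine smallest probabilities repeatedly
Resulting codes:
  A: 0 (length 1)
  B: 11 (length 2)
  C: 101 (length 3)
  D: 1001 (length 4)
  E: 1000 (length 4)
Average length = Σ p(s) × length(s) = 1.8684 bits


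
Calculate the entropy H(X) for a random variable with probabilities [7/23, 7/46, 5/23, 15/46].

H(X) = -Σ p(x) log₂ p(x)
  -7/23 × log₂(7/23) = 0.5223
  -7/46 × log₂(7/46) = 0.4133
  -5/23 × log₂(5/23) = 0.4786
  -15/46 × log₂(15/46) = 0.5272
H(X) = 1.9415 bits


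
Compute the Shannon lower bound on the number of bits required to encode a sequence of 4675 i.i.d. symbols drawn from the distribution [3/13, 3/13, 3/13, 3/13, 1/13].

Entropy H = 2.2374 bits/symbol
Minimum bits = H × n = 2.2374 × 4675
= 10459.83 bits


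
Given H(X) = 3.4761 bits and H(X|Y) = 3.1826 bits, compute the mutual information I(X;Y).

I(X;Y) = H(X) - H(X|Y)
I(X;Y) = 3.4761 - 3.1826 = 0.2935 bits


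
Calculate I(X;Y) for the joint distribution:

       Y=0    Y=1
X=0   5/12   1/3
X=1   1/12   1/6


H(X) = 0.8113, H(Y) = 1.0000, H(X,Y) = 1.7842
I(X;Y) = H(X) + H(Y) - H(X,Y) = 0.0271 bits


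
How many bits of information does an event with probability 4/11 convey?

Information content I(x) = -log₂(p(x))
I = -log₂(4/11) = -log₂(0.3636)
I = 1.4594 bits


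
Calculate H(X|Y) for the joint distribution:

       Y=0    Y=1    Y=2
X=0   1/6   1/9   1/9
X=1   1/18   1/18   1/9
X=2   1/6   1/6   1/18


H(X|Y) = Σ_y p(y) H(X|Y=y)
  p(Y=0) = 7/18, H(X|Y=0) = 1.4488
  p(Y=1) = 1/3, H(X|Y=1) = 1.4591
  p(Y=2) = 5/18, H(X|Y=2) = 1.5219
H(X|Y) = 0.3889×1.4488 + 0.3333×1.4591 + 0.2778×1.5219 = 1.4726 bits


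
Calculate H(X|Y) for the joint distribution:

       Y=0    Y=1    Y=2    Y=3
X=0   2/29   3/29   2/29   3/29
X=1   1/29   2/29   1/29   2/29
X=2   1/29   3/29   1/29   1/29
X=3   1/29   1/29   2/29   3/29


H(X|Y) = Σ_y p(y) H(X|Y=y)
  p(Y=0) = 5/29, H(X|Y=0) = 1.9219
  p(Y=1) = 9/29, H(X|Y=1) = 1.8911
  p(Y=2) = 6/29, H(X|Y=2) = 1.9183
  p(Y=3) = 9/29, H(X|Y=3) = 1.8911
H(X|Y) = 0.1724×1.9219 + 0.3103×1.8911 + 0.2069×1.9183 + 0.3103×1.8911 = 1.9020 bits


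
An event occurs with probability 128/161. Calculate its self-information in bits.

Information content I(x) = -log₂(p(x))
I = -log₂(128/161) = -log₂(0.7950)
I = 0.3309 bits


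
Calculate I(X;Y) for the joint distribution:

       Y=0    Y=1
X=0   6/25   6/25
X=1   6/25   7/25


H(X) = 0.9988, H(Y) = 0.9988, H(X,Y) = 1.9966
I(X;Y) = H(X) + H(Y) - H(X,Y) = 0.0011 bits


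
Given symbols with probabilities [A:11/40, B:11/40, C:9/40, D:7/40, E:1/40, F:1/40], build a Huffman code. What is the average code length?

Huffman tree construction:
Combine smallest probabilities repeatedly
Resulting codes:
  A: 10 (length 2)
  B: 11 (length 2)
  C: 00 (length 2)
  D: 011 (length 3)
  E: 0100 (length 4)
  F: 0101 (length 4)
Average length = Σ p(s) × length(s) = 2.2750 bits


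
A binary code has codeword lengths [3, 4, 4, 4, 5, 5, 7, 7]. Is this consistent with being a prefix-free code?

Kraft inequality: Σ 2^(-l_i) ≤ 1 for prefix-free code
Calculating: 2^(-3) + 2^(-4) + 2^(-4) + 2^(-4) + 2^(-5) + 2^(-5) + 2^(-7) + 2^(-7)
= 0.125 + 0.0625 + 0.0625 + 0.0625 + 0.03125 + 0.03125 + 0.0078125 + 0.0078125
= 0.3906
Since 0.3906 ≤ 1, prefix-free code exists


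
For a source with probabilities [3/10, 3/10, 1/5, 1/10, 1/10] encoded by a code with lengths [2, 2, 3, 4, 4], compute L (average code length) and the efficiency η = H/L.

Average length L = Σ p_i × l_i = 2.6000 bits
Entropy H = 2.1710 bits
Efficiency η = H/L × 100% = 83.50%


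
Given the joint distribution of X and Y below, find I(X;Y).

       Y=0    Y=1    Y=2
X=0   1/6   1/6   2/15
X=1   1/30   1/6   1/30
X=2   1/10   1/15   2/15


H(X) = 1.5241, H(Y) = 1.5710, H(X,Y) = 2.9874
I(X;Y) = H(X) + H(Y) - H(X,Y) = 0.1076 bits


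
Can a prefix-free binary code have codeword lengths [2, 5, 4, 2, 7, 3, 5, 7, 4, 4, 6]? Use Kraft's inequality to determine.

Kraft inequality: Σ 2^(-l_i) ≤ 1 for prefix-free code
Calculating: 2^(-2) + 2^(-5) + 2^(-4) + 2^(-2) + 2^(-7) + 2^(-3) + 2^(-5) + 2^(-7) + 2^(-4) + 2^(-4) + 2^(-6)
= 0.25 + 0.03125 + 0.0625 + 0.25 + 0.0078125 + 0.125 + 0.03125 + 0.0078125 + 0.0625 + 0.0625 + 0.015625
= 0.9062
Since 0.9062 ≤ 1, prefix-free code exists


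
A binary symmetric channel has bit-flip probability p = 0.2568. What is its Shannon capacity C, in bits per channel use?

For BSC with error probability p:
C = 1 - H(p) where H(p) is binary entropy
H(0.2568) = -0.2568 × log₂(0.2568) - 0.7432 × log₂(0.7432)
H(p) = 0.8219
C = 1 - 0.8219 = 0.1781 bits/use


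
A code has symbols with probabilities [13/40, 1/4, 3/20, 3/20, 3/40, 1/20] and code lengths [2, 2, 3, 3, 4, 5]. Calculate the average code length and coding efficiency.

Average length L = Σ p_i × l_i = 2.6000 bits
Entropy H = 2.3444 bits
Efficiency η = H/L × 100% = 90.17%


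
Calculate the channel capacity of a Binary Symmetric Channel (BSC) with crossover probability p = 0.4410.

For BSC with error probability p:
C = 1 - H(p) where H(p) is binary entropy
H(0.4410) = -0.4410 × log₂(0.4410) - 0.5590 × log₂(0.5590)
H(p) = 0.9899
C = 1 - 0.9899 = 0.0101 bits/use


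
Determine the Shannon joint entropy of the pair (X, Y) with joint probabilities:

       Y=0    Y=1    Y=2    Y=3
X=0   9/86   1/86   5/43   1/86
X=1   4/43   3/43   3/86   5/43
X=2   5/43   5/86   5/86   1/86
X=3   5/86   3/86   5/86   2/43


H(X,Y) = -Σ p(x,y) log₂ p(x,y)
  p(0,0)=9/86: -0.1047 × log₂(0.1047) = 0.3408
  p(0,1)=1/86: -0.0116 × log₂(0.0116) = 0.0747
  p(0,2)=5/43: -0.1163 × log₂(0.1163) = 0.3610
  p(0,3)=1/86: -0.0116 × log₂(0.0116) = 0.0747
  p(1,0)=4/43: -0.0930 × log₂(0.0930) = 0.3187
  p(1,1)=3/43: -0.0698 × log₂(0.0698) = 0.2680
  p(1,2)=3/86: -0.0349 × log₂(0.0349) = 0.1689
  p(1,3)=5/43: -0.1163 × log₂(0.1163) = 0.3610
  p(2,0)=5/43: -0.1163 × log₂(0.1163) = 0.3610
  p(2,1)=5/86: -0.0581 × log₂(0.0581) = 0.2386
  p(2,2)=5/86: -0.0581 × log₂(0.0581) = 0.2386
  p(2,3)=1/86: -0.0116 × log₂(0.0116) = 0.0747
  p(3,0)=5/86: -0.0581 × log₂(0.0581) = 0.2386
  p(3,1)=3/86: -0.0349 × log₂(0.0349) = 0.1689
  p(3,2)=5/86: -0.0581 × log₂(0.0581) = 0.2386
  p(3,3)=2/43: -0.0465 × log₂(0.0465) = 0.2059
H(X,Y) = 3.7327 bits


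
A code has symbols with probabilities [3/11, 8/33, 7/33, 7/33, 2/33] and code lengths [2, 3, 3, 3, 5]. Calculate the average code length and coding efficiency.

Average length L = Σ p_i × l_i = 2.8485 bits
Entropy H = 2.2010 bits
Efficiency η = H/L × 100% = 77.27%


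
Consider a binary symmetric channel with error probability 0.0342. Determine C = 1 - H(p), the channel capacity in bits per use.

For BSC with error probability p:
C = 1 - H(p) where H(p) is binary entropy
H(0.0342) = -0.0342 × log₂(0.0342) - 0.9658 × log₂(0.9658)
H(p) = 0.2150
C = 1 - 0.2150 = 0.7850 bits/use


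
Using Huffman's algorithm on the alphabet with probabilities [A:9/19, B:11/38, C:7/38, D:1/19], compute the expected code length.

Huffman tree construction:
Combine smallest probabilities repeatedly
Resulting codes:
  A: 0 (length 1)
  B: 11 (length 2)
  C: 101 (length 3)
  D: 100 (length 3)
Average length = Σ p(s) × length(s) = 1.7632 bits


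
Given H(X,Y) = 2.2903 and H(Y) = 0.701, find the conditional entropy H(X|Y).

Chain rule: H(X,Y) = H(X|Y) + H(Y)
H(X|Y) = H(X,Y) - H(Y) = 2.2903 - 0.701 = 1.5893 bits


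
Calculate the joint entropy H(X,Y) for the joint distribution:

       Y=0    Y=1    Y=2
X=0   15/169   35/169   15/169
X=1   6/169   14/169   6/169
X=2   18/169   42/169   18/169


H(X,Y) = -Σ p(x,y) log₂ p(x,y)
  p(0,0)=15/169: -0.0888 × log₂(0.0888) = 0.3101
  p(0,1)=35/169: -0.2071 × log₂(0.2071) = 0.4704
  p(0,2)=15/169: -0.0888 × log₂(0.0888) = 0.3101
  p(1,0)=6/169: -0.0355 × log₂(0.0355) = 0.1710
  p(1,1)=14/169: -0.0828 × log₂(0.0828) = 0.2977
  p(1,2)=6/169: -0.0355 × log₂(0.0355) = 0.1710
  p(2,0)=18/169: -0.1065 × log₂(0.1065) = 0.3441
  p(2,1)=42/169: -0.2485 × log₂(0.2485) = 0.4992
  p(2,2)=18/169: -0.1065 × log₂(0.1065) = 0.3441
H(X,Y) = 2.9178 bits


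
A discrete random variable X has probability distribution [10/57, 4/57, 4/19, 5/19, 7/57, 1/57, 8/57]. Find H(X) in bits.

H(X) = -Σ p(x) log₂ p(x)
  -10/57 × log₂(10/57) = 0.4405
  -4/57 × log₂(4/57) = 0.2690
  -4/19 × log₂(4/19) = 0.4732
  -5/19 × log₂(5/19) = 0.5068
  -7/57 × log₂(7/57) = 0.3716
  -1/57 × log₂(1/57) = 0.1023
  -8/57 × log₂(8/57) = 0.3976
H(X) = 2.5611 bits


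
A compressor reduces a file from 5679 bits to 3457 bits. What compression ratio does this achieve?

Compression ratio = Original / Compressed
= 5679 / 3457 = 1.64:1


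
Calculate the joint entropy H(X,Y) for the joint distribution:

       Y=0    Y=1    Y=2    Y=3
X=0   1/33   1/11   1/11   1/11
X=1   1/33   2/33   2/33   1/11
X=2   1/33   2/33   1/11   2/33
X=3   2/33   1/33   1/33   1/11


H(X,Y) = -Σ p(x,y) log₂ p(x,y)
  p(0,0)=1/33: -0.0303 × log₂(0.0303) = 0.1529
  p(0,1)=1/11: -0.0909 × log₂(0.0909) = 0.3145
  p(0,2)=1/11: -0.0909 × log₂(0.0909) = 0.3145
  p(0,3)=1/11: -0.0909 × log₂(0.0909) = 0.3145
  p(1,0)=1/33: -0.0303 × log₂(0.0303) = 0.1529
  p(1,1)=2/33: -0.0606 × log₂(0.0606) = 0.2451
  p(1,2)=2/33: -0.0606 × log₂(0.0606) = 0.2451
  p(1,3)=1/11: -0.0909 × log₂(0.0909) = 0.3145
  p(2,0)=1/33: -0.0303 × log₂(0.0303) = 0.1529
  p(2,1)=2/33: -0.0606 × log₂(0.0606) = 0.2451
  p(2,2)=1/11: -0.0909 × log₂(0.0909) = 0.3145
  p(2,3)=2/33: -0.0606 × log₂(0.0606) = 0.2451
  p(3,0)=2/33: -0.0606 × log₂(0.0606) = 0.2451
  p(3,1)=1/33: -0.0303 × log₂(0.0303) = 0.1529
  p(3,2)=1/33: -0.0303 × log₂(0.0303) = 0.1529
  p(3,3)=1/11: -0.0909 × log₂(0.0909) = 0.3145
H(X,Y) = 3.8768 bits


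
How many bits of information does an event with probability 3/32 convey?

Information content I(x) = -log₂(p(x))
I = -log₂(3/32) = -log₂(0.0938)
I = 3.4150 bits


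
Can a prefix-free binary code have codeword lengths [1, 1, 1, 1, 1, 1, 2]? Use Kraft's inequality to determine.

Kraft inequality: Σ 2^(-l_i) ≤ 1 for prefix-free code
Calculating: 2^(-1) + 2^(-1) + 2^(-1) + 2^(-1) + 2^(-1) + 2^(-1) + 2^(-2)
= 0.5 + 0.5 + 0.5 + 0.5 + 0.5 + 0.5 + 0.25
= 3.2500
Since 3.2500 > 1, prefix-free code does not exist


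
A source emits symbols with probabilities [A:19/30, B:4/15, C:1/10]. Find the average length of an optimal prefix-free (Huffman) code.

Huffman tree construction:
Combine smallest probabilities repeatedly
Resulting codes:
  A: 1 (length 1)
  B: 01 (length 2)
  C: 00 (length 2)
Average length = Σ p(s) × length(s) = 1.3667 bits


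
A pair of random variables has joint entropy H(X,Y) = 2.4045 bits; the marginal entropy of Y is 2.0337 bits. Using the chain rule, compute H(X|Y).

Chain rule: H(X,Y) = H(X|Y) + H(Y)
H(X|Y) = H(X,Y) - H(Y) = 2.4045 - 2.0337 = 0.3708 bits


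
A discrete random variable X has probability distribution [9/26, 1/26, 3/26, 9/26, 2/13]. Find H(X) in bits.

H(X) = -Σ p(x) log₂ p(x)
  -9/26 × log₂(9/26) = 0.5298
  -1/26 × log₂(1/26) = 0.1808
  -3/26 × log₂(3/26) = 0.3595
  -9/26 × log₂(9/26) = 0.5298
  -2/13 × log₂(2/13) = 0.4155
H(X) = 2.0153 bits


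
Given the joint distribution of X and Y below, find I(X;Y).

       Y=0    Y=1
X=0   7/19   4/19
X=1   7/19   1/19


H(X) = 0.9819, H(Y) = 0.8315, H(X,Y) = 1.7583
I(X;Y) = H(X) + H(Y) - H(X,Y) = 0.0551 bits


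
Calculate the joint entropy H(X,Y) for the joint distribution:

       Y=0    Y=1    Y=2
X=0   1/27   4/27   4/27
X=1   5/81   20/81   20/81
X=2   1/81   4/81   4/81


H(X,Y) = -Σ p(x,y) log₂ p(x,y)
  p(0,0)=1/27: -0.0370 × log₂(0.0370) = 0.1761
  p(0,1)=4/27: -0.1481 × log₂(0.1481) = 0.4081
  p(0,2)=4/27: -0.1481 × log₂(0.1481) = 0.4081
  p(1,0)=5/81: -0.0617 × log₂(0.0617) = 0.2480
  p(1,1)=20/81: -0.2469 × log₂(0.2469) = 0.4983
  p(1,2)=20/81: -0.2469 × log₂(0.2469) = 0.4983
  p(2,0)=1/81: -0.0123 × log₂(0.0123) = 0.0783
  p(2,1)=4/81: -0.0494 × log₂(0.0494) = 0.2143
  p(2,2)=4/81: -0.0494 × log₂(0.0494) = 0.2143
H(X,Y) = 2.7438 bits


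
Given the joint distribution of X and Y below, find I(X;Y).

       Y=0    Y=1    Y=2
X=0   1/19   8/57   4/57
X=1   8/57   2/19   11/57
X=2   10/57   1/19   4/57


H(X) = 1.5489, H(Y) = 1.5796, H(X,Y) = 3.0207
I(X;Y) = H(X) + H(Y) - H(X,Y) = 0.1078 bits


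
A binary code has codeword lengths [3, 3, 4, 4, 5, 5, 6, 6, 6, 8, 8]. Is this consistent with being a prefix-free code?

Kraft inequality: Σ 2^(-l_i) ≤ 1 for prefix-free code
Calculating: 2^(-3) + 2^(-3) + 2^(-4) + 2^(-4) + 2^(-5) + 2^(-5) + 2^(-6) + 2^(-6) + 2^(-6) + 2^(-8) + 2^(-8)
= 0.125 + 0.125 + 0.0625 + 0.0625 + 0.03125 + 0.03125 + 0.015625 + 0.015625 + 0.015625 + 0.00390625 + 0.00390625
= 0.4922
Since 0.4922 ≤ 1, prefix-free code exists


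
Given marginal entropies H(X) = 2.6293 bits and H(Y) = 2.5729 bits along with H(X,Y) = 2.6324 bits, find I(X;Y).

I(X;Y) = H(X) + H(Y) - H(X,Y)
I(X;Y) = 2.6293 + 2.5729 - 2.6324 = 2.5698 bits


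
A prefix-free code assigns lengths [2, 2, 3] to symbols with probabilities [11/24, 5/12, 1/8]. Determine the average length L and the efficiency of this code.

Average length L = Σ p_i × l_i = 2.1250 bits
Entropy H = 1.4171 bits
Efficiency η = H/L × 100% = 66.69%


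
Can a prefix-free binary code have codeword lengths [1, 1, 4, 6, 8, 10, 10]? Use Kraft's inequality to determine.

Kraft inequality: Σ 2^(-l_i) ≤ 1 for prefix-free code
Calculating: 2^(-1) + 2^(-1) + 2^(-4) + 2^(-6) + 2^(-8) + 2^(-10) + 2^(-10)
= 0.5 + 0.5 + 0.0625 + 0.015625 + 0.00390625 + 0.0009765625 + 0.0009765625
= 1.0840
Since 1.0840 > 1, prefix-free code does not exist


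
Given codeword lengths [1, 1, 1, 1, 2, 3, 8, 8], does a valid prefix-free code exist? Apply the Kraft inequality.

Kraft inequality: Σ 2^(-l_i) ≤ 1 for prefix-free code
Calculating: 2^(-1) + 2^(-1) + 2^(-1) + 2^(-1) + 2^(-2) + 2^(-3) + 2^(-8) + 2^(-8)
= 0.5 + 0.5 + 0.5 + 0.5 + 0.25 + 0.125 + 0.00390625 + 0.00390625
= 2.3828
Since 2.3828 > 1, prefix-free code does not exist


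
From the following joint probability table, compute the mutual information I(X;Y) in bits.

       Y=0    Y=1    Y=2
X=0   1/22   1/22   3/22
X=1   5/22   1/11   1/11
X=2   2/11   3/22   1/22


H(X) = 1.5440, H(Y) = 1.5395, H(X,Y) = 2.9540
I(X;Y) = H(X) + H(Y) - H(X,Y) = 0.1295 bits


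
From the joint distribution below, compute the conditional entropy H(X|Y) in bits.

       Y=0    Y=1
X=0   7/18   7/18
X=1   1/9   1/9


H(X|Y) = Σ_y p(y) H(X|Y=y)
  p(Y=0) = 1/2, H(X|Y=0) = 0.7642
  p(Y=1) = 1/2, H(X|Y=1) = 0.7642
H(X|Y) = 0.5000×0.7642 + 0.5000×0.7642 = 0.7642 bits


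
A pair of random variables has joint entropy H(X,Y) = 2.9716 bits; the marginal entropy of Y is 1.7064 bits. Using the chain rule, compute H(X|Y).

Chain rule: H(X,Y) = H(X|Y) + H(Y)
H(X|Y) = H(X,Y) - H(Y) = 2.9716 - 1.7064 = 1.2652 bits


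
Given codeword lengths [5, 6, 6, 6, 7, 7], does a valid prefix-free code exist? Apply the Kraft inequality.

Kraft inequality: Σ 2^(-l_i) ≤ 1 for prefix-free code
Calculating: 2^(-5) + 2^(-6) + 2^(-6) + 2^(-6) + 2^(-7) + 2^(-7)
= 0.03125 + 0.015625 + 0.015625 + 0.015625 + 0.0078125 + 0.0078125
= 0.0938
Since 0.0938 ≤ 1, prefix-free code exists


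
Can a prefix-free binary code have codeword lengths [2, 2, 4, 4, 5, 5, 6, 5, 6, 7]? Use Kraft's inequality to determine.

Kraft inequality: Σ 2^(-l_i) ≤ 1 for prefix-free code
Calculating: 2^(-2) + 2^(-2) + 2^(-4) + 2^(-4) + 2^(-5) + 2^(-5) + 2^(-6) + 2^(-5) + 2^(-6) + 2^(-7)
= 0.25 + 0.25 + 0.0625 + 0.0625 + 0.03125 + 0.03125 + 0.015625 + 0.03125 + 0.015625 + 0.0078125
= 0.7578
Since 0.7578 ≤ 1, prefix-free code exists


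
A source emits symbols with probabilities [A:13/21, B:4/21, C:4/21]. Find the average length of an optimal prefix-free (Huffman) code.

Huffman tree construction:
Combine smallest probabilities repeatedly
Resulting codes:
  A: 1 (length 1)
  B: 00 (length 2)
  C: 01 (length 2)
Average length = Σ p(s) × length(s) = 1.3810 bits


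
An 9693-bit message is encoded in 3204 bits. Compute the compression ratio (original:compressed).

Compression ratio = Original / Compressed
= 9693 / 3204 = 3.03:1


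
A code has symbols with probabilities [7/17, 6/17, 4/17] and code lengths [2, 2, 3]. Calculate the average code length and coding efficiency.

Average length L = Σ p_i × l_i = 2.2353 bits
Entropy H = 1.5486 bits
Efficiency η = H/L × 100% = 69.28%


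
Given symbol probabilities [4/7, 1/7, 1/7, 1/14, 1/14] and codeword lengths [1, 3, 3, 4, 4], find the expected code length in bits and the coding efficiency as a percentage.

Average length L = Σ p_i × l_i = 2.0000 bits
Entropy H = 1.8074 bits
Efficiency η = H/L × 100% = 90.37%


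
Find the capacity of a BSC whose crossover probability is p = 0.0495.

For BSC with error probability p:
C = 1 - H(p) where H(p) is binary entropy
H(0.0495) = -0.0495 × log₂(0.0495) - 0.9505 × log₂(0.9505)
H(p) = 0.2843
C = 1 - 0.2843 = 0.7157 bits/use


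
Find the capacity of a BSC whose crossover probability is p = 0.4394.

For BSC with error probability p:
C = 1 - H(p) where H(p) is binary entropy
H(0.4394) = -0.4394 × log₂(0.4394) - 0.5606 × log₂(0.5606)
H(p) = 0.9894
C = 1 - 0.9894 = 0.0106 bits/use


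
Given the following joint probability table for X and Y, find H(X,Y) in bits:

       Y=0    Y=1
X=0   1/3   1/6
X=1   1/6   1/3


H(X,Y) = -Σ p(x,y) log₂ p(x,y)
  p(0,0)=1/3: -0.3333 × log₂(0.3333) = 0.5283
  p(0,1)=1/6: -0.1667 × log₂(0.1667) = 0.4308
  p(1,0)=1/6: -0.1667 × log₂(0.1667) = 0.4308
  p(1,1)=1/3: -0.3333 × log₂(0.3333) = 0.5283
H(X,Y) = 1.9183 bits


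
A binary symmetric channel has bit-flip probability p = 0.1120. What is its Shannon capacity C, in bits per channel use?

For BSC with error probability p:
C = 1 - H(p) where H(p) is binary entropy
H(0.1120) = -0.1120 × log₂(0.1120) - 0.8880 × log₂(0.8880)
H(p) = 0.5059
C = 1 - 0.5059 = 0.4941 bits/use


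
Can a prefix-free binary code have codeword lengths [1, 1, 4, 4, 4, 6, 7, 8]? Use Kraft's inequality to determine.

Kraft inequality: Σ 2^(-l_i) ≤ 1 for prefix-free code
Calculating: 2^(-1) + 2^(-1) + 2^(-4) + 2^(-4) + 2^(-4) + 2^(-6) + 2^(-7) + 2^(-8)
= 0.5 + 0.5 + 0.0625 + 0.0625 + 0.0625 + 0.015625 + 0.0078125 + 0.00390625
= 1.2148
Since 1.2148 > 1, prefix-free code does not exist


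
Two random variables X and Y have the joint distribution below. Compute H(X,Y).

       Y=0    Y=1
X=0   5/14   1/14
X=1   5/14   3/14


H(X,Y) = -Σ p(x,y) log₂ p(x,y)
  p(0,0)=5/14: -0.3571 × log₂(0.3571) = 0.5305
  p(0,1)=1/14: -0.0714 × log₂(0.0714) = 0.2720
  p(1,0)=5/14: -0.3571 × log₂(0.3571) = 0.5305
  p(1,1)=3/14: -0.2143 × log₂(0.2143) = 0.4762
H(X,Y) = 1.8092 bits


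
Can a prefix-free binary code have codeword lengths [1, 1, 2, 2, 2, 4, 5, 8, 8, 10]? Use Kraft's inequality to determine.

Kraft inequality: Σ 2^(-l_i) ≤ 1 for prefix-free code
Calculating: 2^(-1) + 2^(-1) + 2^(-2) + 2^(-2) + 2^(-2) + 2^(-4) + 2^(-5) + 2^(-8) + 2^(-8) + 2^(-10)
= 0.5 + 0.5 + 0.25 + 0.25 + 0.25 + 0.0625 + 0.03125 + 0.00390625 + 0.00390625 + 0.0009765625
= 1.8525
Since 1.8525 > 1, prefix-free code does not exist


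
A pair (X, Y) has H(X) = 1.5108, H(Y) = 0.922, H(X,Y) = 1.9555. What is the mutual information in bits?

I(X;Y) = H(X) + H(Y) - H(X,Y)
I(X;Y) = 1.5108 + 0.922 - 1.9555 = 0.4773 bits


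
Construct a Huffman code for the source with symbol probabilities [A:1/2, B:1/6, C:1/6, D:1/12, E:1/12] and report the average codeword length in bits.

Huffman tree construction:
Combine smallest probabilities repeatedly
Resulting codes:
  A: 0 (length 1)
  B: 110 (length 3)
  C: 111 (length 3)
  D: 100 (length 3)
  E: 101 (length 3)
Average length = Σ p(s) × length(s) = 2.0000 bits


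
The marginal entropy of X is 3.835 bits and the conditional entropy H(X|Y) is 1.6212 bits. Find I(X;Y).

I(X;Y) = H(X) - H(X|Y)
I(X;Y) = 3.835 - 1.6212 = 2.2138 bits


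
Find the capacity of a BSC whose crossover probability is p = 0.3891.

For BSC with error probability p:
C = 1 - H(p) where H(p) is binary entropy
H(0.3891) = -0.3891 × log₂(0.3891) - 0.6109 × log₂(0.6109)
H(p) = 0.9642
C = 1 - 0.9642 = 0.0358 bits/use


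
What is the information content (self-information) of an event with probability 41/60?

Information content I(x) = -log₂(p(x))
I = -log₂(41/60) = -log₂(0.6833)
I = 0.5493 bits


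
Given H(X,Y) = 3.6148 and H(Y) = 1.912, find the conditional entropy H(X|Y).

Chain rule: H(X,Y) = H(X|Y) + H(Y)
H(X|Y) = H(X,Y) - H(Y) = 3.6148 - 1.912 = 1.7028 bits


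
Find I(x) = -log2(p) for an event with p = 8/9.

Information content I(x) = -log₂(p(x))
I = -log₂(8/9) = -log₂(0.8889)
I = 0.1699 bits


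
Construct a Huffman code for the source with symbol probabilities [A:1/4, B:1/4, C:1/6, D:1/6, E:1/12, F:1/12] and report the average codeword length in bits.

Huffman tree construction:
Combine smallest probabilities repeatedly
Resulting codes:
  A: 01 (length 2)
  B: 10 (length 2)
  C: 110 (length 3)
  D: 111 (length 3)
  E: 000 (length 3)
  F: 001 (length 3)
Average length = Σ p(s) × length(s) = 2.5000 bits


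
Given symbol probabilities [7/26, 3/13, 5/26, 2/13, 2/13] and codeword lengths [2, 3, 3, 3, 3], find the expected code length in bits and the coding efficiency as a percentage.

Average length L = Σ p_i × l_i = 2.7308 bits
Entropy H = 2.2862 bits
Efficiency η = H/L × 100% = 83.72%


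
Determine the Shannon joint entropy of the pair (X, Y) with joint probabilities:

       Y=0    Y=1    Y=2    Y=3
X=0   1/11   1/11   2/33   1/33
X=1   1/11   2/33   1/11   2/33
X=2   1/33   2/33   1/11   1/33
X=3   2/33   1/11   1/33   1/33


H(X,Y) = -Σ p(x,y) log₂ p(x,y)
  p(0,0)=1/11: -0.0909 × log₂(0.0909) = 0.3145
  p(0,1)=1/11: -0.0909 × log₂(0.0909) = 0.3145
  p(0,2)=2/33: -0.0606 × log₂(0.0606) = 0.2451
  p(0,3)=1/33: -0.0303 × log₂(0.0303) = 0.1529
  p(1,0)=1/11: -0.0909 × log₂(0.0909) = 0.3145
  p(1,1)=2/33: -0.0606 × log₂(0.0606) = 0.2451
  p(1,2)=1/11: -0.0909 × log₂(0.0909) = 0.3145
  p(1,3)=2/33: -0.0606 × log₂(0.0606) = 0.2451
  p(2,0)=1/33: -0.0303 × log₂(0.0303) = 0.1529
  p(2,1)=2/33: -0.0606 × log₂(0.0606) = 0.2451
  p(2,2)=1/11: -0.0909 × log₂(0.0909) = 0.3145
  p(2,3)=1/33: -0.0303 × log₂(0.0303) = 0.1529
  p(3,0)=2/33: -0.0606 × log₂(0.0606) = 0.2451
  p(3,1)=1/11: -0.0909 × log₂(0.0909) = 0.3145
  p(3,2)=1/33: -0.0303 × log₂(0.0303) = 0.1529
  p(3,3)=1/33: -0.0303 × log₂(0.0303) = 0.1529
H(X,Y) = 3.8768 bits


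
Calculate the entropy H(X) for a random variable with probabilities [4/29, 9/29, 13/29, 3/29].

H(X) = -Σ p(x) log₂ p(x)
  -4/29 × log₂(4/29) = 0.3942
  -9/29 × log₂(9/29) = 0.5239
  -13/29 × log₂(13/29) = 0.5189
  -3/29 × log₂(3/29) = 0.3386
H(X) = 1.7756 bits


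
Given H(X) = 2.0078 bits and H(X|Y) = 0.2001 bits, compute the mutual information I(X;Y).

I(X;Y) = H(X) - H(X|Y)
I(X;Y) = 2.0078 - 0.2001 = 1.8077 bits


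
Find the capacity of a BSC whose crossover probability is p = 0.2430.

For BSC with error probability p:
C = 1 - H(p) where H(p) is binary entropy
H(0.2430) = -0.2430 × log₂(0.2430) - 0.7570 × log₂(0.7570)
H(p) = 0.8000
C = 1 - 0.8000 = 0.2000 bits/use


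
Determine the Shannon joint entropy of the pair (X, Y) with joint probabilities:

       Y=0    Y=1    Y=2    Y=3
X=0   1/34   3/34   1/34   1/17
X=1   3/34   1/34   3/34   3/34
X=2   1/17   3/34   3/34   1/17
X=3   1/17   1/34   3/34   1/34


H(X,Y) = -Σ p(x,y) log₂ p(x,y)
  p(0,0)=1/34: -0.0294 × log₂(0.0294) = 0.1496
  p(0,1)=3/34: -0.0882 × log₂(0.0882) = 0.3090
  p(0,2)=1/34: -0.0294 × log₂(0.0294) = 0.1496
  p(0,3)=1/17: -0.0588 × log₂(0.0588) = 0.2404
  p(1,0)=3/34: -0.0882 × log₂(0.0882) = 0.3090
  p(1,1)=1/34: -0.0294 × log₂(0.0294) = 0.1496
  p(1,2)=3/34: -0.0882 × log₂(0.0882) = 0.3090
  p(1,3)=3/34: -0.0882 × log₂(0.0882) = 0.3090
  p(2,0)=1/17: -0.0588 × log₂(0.0588) = 0.2404
  p(2,1)=3/34: -0.0882 × log₂(0.0882) = 0.3090
  p(2,2)=3/34: -0.0882 × log₂(0.0882) = 0.3090
  p(2,3)=1/17: -0.0588 × log₂(0.0588) = 0.2404
  p(3,0)=1/17: -0.0588 × log₂(0.0588) = 0.2404
  p(3,1)=1/34: -0.0294 × log₂(0.0294) = 0.1496
  p(3,2)=3/34: -0.0882 × log₂(0.0882) = 0.3090
  p(3,3)=1/34: -0.0294 × log₂(0.0294) = 0.1496
H(X,Y) = 3.8732 bits


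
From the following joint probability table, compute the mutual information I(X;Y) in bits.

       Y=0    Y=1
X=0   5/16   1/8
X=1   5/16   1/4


H(X) = 0.9887, H(Y) = 0.9544, H(X,Y) = 1.9238
I(X;Y) = H(X) + H(Y) - H(X,Y) = 0.0193 bits


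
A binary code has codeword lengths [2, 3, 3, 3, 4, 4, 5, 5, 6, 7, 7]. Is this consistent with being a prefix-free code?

Kraft inequality: Σ 2^(-l_i) ≤ 1 for prefix-free code
Calculating: 2^(-2) + 2^(-3) + 2^(-3) + 2^(-3) + 2^(-4) + 2^(-4) + 2^(-5) + 2^(-5) + 2^(-6) + 2^(-7) + 2^(-7)
= 0.25 + 0.125 + 0.125 + 0.125 + 0.0625 + 0.0625 + 0.03125 + 0.03125 + 0.015625 + 0.0078125 + 0.0078125
= 0.8438
Since 0.8438 ≤ 1, prefix-free code exists


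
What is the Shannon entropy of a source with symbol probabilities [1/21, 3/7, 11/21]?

H(X) = -Σ p(x) log₂ p(x)
  -1/21 × log₂(1/21) = 0.2092
  -3/7 × log₂(3/7) = 0.5239
  -11/21 × log₂(11/21) = 0.4887
H(X) = 1.2217 bits


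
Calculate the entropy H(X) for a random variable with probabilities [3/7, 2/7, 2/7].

H(X) = -Σ p(x) log₂ p(x)
  -3/7 × log₂(3/7) = 0.5239
  -2/7 × log₂(2/7) = 0.5164
  -2/7 × log₂(2/7) = 0.5164
H(X) = 1.5567 bits


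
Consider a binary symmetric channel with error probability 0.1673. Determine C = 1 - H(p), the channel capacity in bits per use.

For BSC with error probability p:
C = 1 - H(p) where H(p) is binary entropy
H(0.1673) = -0.1673 × log₂(0.1673) - 0.8327 × log₂(0.8327)
H(p) = 0.6515
C = 1 - 0.6515 = 0.3485 bits/use


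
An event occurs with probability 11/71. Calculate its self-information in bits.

Information content I(x) = -log₂(p(x))
I = -log₂(11/71) = -log₂(0.1549)
I = 2.6903 bits


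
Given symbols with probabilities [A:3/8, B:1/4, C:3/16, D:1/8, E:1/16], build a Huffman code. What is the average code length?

Huffman tree construction:
Combine smallest probabilities repeatedly
Resulting codes:
  A: 11 (length 2)
  B: 10 (length 2)
  C: 00 (length 2)
  D: 011 (length 3)
  E: 010 (length 3)
Average length = Σ p(s) × length(s) = 2.1875 bits


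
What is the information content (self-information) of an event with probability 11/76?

Information content I(x) = -log₂(p(x))
I = -log₂(11/76) = -log₂(0.1447)
I = 2.7885 bits


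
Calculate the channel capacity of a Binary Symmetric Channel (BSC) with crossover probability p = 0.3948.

For BSC with error probability p:
C = 1 - H(p) where H(p) is binary entropy
H(0.3948) = -0.3948 × log₂(0.3948) - 0.6052 × log₂(0.6052)
H(p) = 0.9678
C = 1 - 0.9678 = 0.0322 bits/use


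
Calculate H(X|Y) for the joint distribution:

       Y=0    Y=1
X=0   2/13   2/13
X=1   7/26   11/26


H(X|Y) = Σ_y p(y) H(X|Y=y)
  p(Y=0) = 11/26, H(X|Y=0) = 0.9457
  p(Y=1) = 15/26, H(X|Y=1) = 0.8366
H(X|Y) = 0.4231×0.9457 + 0.5769×0.8366 = 0.8828 bits


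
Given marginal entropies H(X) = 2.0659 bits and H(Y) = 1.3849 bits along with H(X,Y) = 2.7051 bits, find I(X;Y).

I(X;Y) = H(X) + H(Y) - H(X,Y)
I(X;Y) = 2.0659 + 1.3849 - 2.7051 = 0.7457 bits


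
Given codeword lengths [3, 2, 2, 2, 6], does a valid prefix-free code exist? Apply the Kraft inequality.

Kraft inequality: Σ 2^(-l_i) ≤ 1 for prefix-free code
Calculating: 2^(-3) + 2^(-2) + 2^(-2) + 2^(-2) + 2^(-6)
= 0.125 + 0.25 + 0.25 + 0.25 + 0.015625
= 0.8906
Since 0.8906 ≤ 1, prefix-free code exists


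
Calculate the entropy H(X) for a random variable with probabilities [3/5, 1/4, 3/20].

H(X) = -Σ p(x) log₂ p(x)
  -3/5 × log₂(3/5) = 0.4422
  -1/4 × log₂(1/4) = 0.5000
  -3/20 × log₂(3/20) = 0.4105
H(X) = 1.3527 bits


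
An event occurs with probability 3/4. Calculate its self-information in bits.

Information content I(x) = -log₂(p(x))
I = -log₂(3/4) = -log₂(0.7500)
I = 0.4150 bits


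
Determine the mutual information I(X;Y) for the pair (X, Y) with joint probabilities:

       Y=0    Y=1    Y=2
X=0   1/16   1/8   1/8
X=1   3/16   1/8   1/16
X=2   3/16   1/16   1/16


H(X) = 1.5794, H(Y) = 1.5462, H(X,Y) = 3.0306
I(X;Y) = H(X) + H(Y) - H(X,Y) = 0.0950 bits


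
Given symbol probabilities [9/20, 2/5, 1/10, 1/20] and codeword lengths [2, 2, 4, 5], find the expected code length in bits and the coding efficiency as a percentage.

Average length L = Σ p_i × l_i = 2.3500 bits
Entropy H = 1.5955 bits
Efficiency η = H/L × 100% = 67.89%


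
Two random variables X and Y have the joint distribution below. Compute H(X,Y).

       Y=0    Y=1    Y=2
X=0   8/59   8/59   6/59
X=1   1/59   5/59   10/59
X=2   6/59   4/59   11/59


H(X,Y) = -Σ p(x,y) log₂ p(x,y)
  p(0,0)=8/59: -0.1356 × log₂(0.1356) = 0.3909
  p(0,1)=8/59: -0.1356 × log₂(0.1356) = 0.3909
  p(0,2)=6/59: -0.1017 × log₂(0.1017) = 0.3354
  p(1,0)=1/59: -0.0169 × log₂(0.0169) = 0.0997
  p(1,1)=5/59: -0.0847 × log₂(0.0847) = 0.3018
  p(1,2)=10/59: -0.1695 × log₂(0.1695) = 0.4340
  p(2,0)=6/59: -0.1017 × log₂(0.1017) = 0.3354
  p(2,1)=4/59: -0.0678 × log₂(0.0678) = 0.2632
  p(2,2)=11/59: -0.1864 × log₂(0.1864) = 0.4518
H(X,Y) = 3.0029 bits


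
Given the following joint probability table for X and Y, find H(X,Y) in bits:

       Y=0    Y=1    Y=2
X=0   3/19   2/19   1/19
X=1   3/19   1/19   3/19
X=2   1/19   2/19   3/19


H(X,Y) = -Σ p(x,y) log₂ p(x,y)
  p(0,0)=3/19: -0.1579 × log₂(0.1579) = 0.4205
  p(0,1)=2/19: -0.1053 × log₂(0.1053) = 0.3419
  p(0,2)=1/19: -0.0526 × log₂(0.0526) = 0.2236
  p(1,0)=3/19: -0.1579 × log₂(0.1579) = 0.4205
  p(1,1)=1/19: -0.0526 × log₂(0.0526) = 0.2236
  p(1,2)=3/19: -0.1579 × log₂(0.1579) = 0.4205
  p(2,0)=1/19: -0.0526 × log₂(0.0526) = 0.2236
  p(2,1)=2/19: -0.1053 × log₂(0.1053) = 0.3419
  p(2,2)=3/19: -0.1579 × log₂(0.1579) = 0.4205
H(X,Y) = 3.0364 bits


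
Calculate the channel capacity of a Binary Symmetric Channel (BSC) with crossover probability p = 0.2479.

For BSC with error probability p:
C = 1 - H(p) where H(p) is binary entropy
H(0.2479) = -0.2479 × log₂(0.2479) - 0.7521 × log₂(0.7521)
H(p) = 0.8079
C = 1 - 0.8079 = 0.1921 bits/use


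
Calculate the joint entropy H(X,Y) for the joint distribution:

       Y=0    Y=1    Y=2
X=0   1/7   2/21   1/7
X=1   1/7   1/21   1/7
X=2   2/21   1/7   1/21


H(X,Y) = -Σ p(x,y) log₂ p(x,y)
  p(0,0)=1/7: -0.1429 × log₂(0.1429) = 0.4011
  p(0,1)=2/21: -0.0952 × log₂(0.0952) = 0.3231
  p(0,2)=1/7: -0.1429 × log₂(0.1429) = 0.4011
  p(1,0)=1/7: -0.1429 × log₂(0.1429) = 0.4011
  p(1,1)=1/21: -0.0476 × log₂(0.0476) = 0.2092
  p(1,2)=1/7: -0.1429 × log₂(0.1429) = 0.4011
  p(2,0)=2/21: -0.0952 × log₂(0.0952) = 0.3231
  p(2,1)=1/7: -0.1429 × log₂(0.1429) = 0.4011
  p(2,2)=1/21: -0.0476 × log₂(0.0476) = 0.2092
H(X,Y) = 3.0697 bits
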